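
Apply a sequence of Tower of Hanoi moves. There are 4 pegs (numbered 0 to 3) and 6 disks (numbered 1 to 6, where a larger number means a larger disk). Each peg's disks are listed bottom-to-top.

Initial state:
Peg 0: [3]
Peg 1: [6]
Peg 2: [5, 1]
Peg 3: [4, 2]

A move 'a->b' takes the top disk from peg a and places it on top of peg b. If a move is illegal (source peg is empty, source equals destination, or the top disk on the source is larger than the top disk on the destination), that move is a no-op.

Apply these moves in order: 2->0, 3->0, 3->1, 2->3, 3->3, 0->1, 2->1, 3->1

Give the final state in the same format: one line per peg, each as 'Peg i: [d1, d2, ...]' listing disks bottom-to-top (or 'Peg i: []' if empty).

After move 1 (2->0):
Peg 0: [3, 1]
Peg 1: [6]
Peg 2: [5]
Peg 3: [4, 2]

After move 2 (3->0):
Peg 0: [3, 1]
Peg 1: [6]
Peg 2: [5]
Peg 3: [4, 2]

After move 3 (3->1):
Peg 0: [3, 1]
Peg 1: [6, 2]
Peg 2: [5]
Peg 3: [4]

After move 4 (2->3):
Peg 0: [3, 1]
Peg 1: [6, 2]
Peg 2: [5]
Peg 3: [4]

After move 5 (3->3):
Peg 0: [3, 1]
Peg 1: [6, 2]
Peg 2: [5]
Peg 3: [4]

After move 6 (0->1):
Peg 0: [3]
Peg 1: [6, 2, 1]
Peg 2: [5]
Peg 3: [4]

After move 7 (2->1):
Peg 0: [3]
Peg 1: [6, 2, 1]
Peg 2: [5]
Peg 3: [4]

After move 8 (3->1):
Peg 0: [3]
Peg 1: [6, 2, 1]
Peg 2: [5]
Peg 3: [4]

Answer: Peg 0: [3]
Peg 1: [6, 2, 1]
Peg 2: [5]
Peg 3: [4]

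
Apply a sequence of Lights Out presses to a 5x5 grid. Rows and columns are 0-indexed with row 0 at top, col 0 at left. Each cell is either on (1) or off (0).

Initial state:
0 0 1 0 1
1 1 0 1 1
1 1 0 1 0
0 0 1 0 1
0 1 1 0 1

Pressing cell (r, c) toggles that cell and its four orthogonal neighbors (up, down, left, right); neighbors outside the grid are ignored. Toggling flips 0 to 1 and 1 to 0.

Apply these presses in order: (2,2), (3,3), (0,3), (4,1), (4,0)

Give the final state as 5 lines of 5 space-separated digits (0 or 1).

Answer: 0 0 0 1 0
1 1 1 0 1
1 0 1 1 0
1 1 1 1 0
0 1 0 1 1

Derivation:
After press 1 at (2,2):
0 0 1 0 1
1 1 1 1 1
1 0 1 0 0
0 0 0 0 1
0 1 1 0 1

After press 2 at (3,3):
0 0 1 0 1
1 1 1 1 1
1 0 1 1 0
0 0 1 1 0
0 1 1 1 1

After press 3 at (0,3):
0 0 0 1 0
1 1 1 0 1
1 0 1 1 0
0 0 1 1 0
0 1 1 1 1

After press 4 at (4,1):
0 0 0 1 0
1 1 1 0 1
1 0 1 1 0
0 1 1 1 0
1 0 0 1 1

After press 5 at (4,0):
0 0 0 1 0
1 1 1 0 1
1 0 1 1 0
1 1 1 1 0
0 1 0 1 1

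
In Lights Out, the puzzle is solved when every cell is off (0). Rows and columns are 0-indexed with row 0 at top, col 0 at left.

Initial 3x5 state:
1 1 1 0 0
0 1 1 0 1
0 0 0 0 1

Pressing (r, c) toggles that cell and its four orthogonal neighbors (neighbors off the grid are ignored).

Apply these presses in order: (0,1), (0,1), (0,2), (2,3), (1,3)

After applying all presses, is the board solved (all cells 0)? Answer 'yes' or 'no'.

After press 1 at (0,1):
0 0 0 0 0
0 0 1 0 1
0 0 0 0 1

After press 2 at (0,1):
1 1 1 0 0
0 1 1 0 1
0 0 0 0 1

After press 3 at (0,2):
1 0 0 1 0
0 1 0 0 1
0 0 0 0 1

After press 4 at (2,3):
1 0 0 1 0
0 1 0 1 1
0 0 1 1 0

After press 5 at (1,3):
1 0 0 0 0
0 1 1 0 0
0 0 1 0 0

Lights still on: 4

Answer: no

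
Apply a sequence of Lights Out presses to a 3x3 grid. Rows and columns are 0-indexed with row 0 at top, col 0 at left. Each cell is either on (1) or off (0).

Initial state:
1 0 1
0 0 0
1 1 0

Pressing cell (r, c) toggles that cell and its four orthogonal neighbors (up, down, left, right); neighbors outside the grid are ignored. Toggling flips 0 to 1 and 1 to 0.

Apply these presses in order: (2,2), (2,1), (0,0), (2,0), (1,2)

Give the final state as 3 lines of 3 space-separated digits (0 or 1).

After press 1 at (2,2):
1 0 1
0 0 1
1 0 1

After press 2 at (2,1):
1 0 1
0 1 1
0 1 0

After press 3 at (0,0):
0 1 1
1 1 1
0 1 0

After press 4 at (2,0):
0 1 1
0 1 1
1 0 0

After press 5 at (1,2):
0 1 0
0 0 0
1 0 1

Answer: 0 1 0
0 0 0
1 0 1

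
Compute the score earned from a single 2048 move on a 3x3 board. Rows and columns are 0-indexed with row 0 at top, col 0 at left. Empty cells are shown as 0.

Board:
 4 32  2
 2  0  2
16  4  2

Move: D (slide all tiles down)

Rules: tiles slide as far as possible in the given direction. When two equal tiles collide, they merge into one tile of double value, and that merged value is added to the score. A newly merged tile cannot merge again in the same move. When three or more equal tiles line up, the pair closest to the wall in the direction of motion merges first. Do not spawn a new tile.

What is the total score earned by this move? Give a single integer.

Answer: 4

Derivation:
Slide down:
col 0: [4, 2, 16] -> [4, 2, 16]  score +0 (running 0)
col 1: [32, 0, 4] -> [0, 32, 4]  score +0 (running 0)
col 2: [2, 2, 2] -> [0, 2, 4]  score +4 (running 4)
Board after move:
 4  0  0
 2 32  2
16  4  4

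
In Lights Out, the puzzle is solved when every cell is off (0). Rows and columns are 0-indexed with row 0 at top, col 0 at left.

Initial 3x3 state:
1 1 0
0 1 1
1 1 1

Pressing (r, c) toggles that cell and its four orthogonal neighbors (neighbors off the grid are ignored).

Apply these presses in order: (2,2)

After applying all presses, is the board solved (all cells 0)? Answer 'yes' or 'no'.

After press 1 at (2,2):
1 1 0
0 1 0
1 0 0

Lights still on: 4

Answer: no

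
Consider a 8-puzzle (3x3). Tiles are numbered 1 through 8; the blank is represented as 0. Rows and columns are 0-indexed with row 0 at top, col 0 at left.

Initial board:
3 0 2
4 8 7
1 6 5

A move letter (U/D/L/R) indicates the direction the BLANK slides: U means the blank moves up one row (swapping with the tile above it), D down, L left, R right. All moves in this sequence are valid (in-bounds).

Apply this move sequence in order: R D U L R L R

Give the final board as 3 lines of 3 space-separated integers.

Answer: 3 2 0
4 8 7
1 6 5

Derivation:
After move 1 (R):
3 2 0
4 8 7
1 6 5

After move 2 (D):
3 2 7
4 8 0
1 6 5

After move 3 (U):
3 2 0
4 8 7
1 6 5

After move 4 (L):
3 0 2
4 8 7
1 6 5

After move 5 (R):
3 2 0
4 8 7
1 6 5

After move 6 (L):
3 0 2
4 8 7
1 6 5

After move 7 (R):
3 2 0
4 8 7
1 6 5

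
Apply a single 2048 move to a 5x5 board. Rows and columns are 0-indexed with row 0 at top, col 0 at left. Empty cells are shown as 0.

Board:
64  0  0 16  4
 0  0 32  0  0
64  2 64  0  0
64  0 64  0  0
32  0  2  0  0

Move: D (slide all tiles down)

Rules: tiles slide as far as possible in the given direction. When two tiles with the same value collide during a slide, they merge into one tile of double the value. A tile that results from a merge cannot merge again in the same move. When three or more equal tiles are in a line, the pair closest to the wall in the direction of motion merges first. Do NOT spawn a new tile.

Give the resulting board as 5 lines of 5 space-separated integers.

Slide down:
col 0: [64, 0, 64, 64, 32] -> [0, 0, 64, 128, 32]
col 1: [0, 0, 2, 0, 0] -> [0, 0, 0, 0, 2]
col 2: [0, 32, 64, 64, 2] -> [0, 0, 32, 128, 2]
col 3: [16, 0, 0, 0, 0] -> [0, 0, 0, 0, 16]
col 4: [4, 0, 0, 0, 0] -> [0, 0, 0, 0, 4]

Answer:   0   0   0   0   0
  0   0   0   0   0
 64   0  32   0   0
128   0 128   0   0
 32   2   2  16   4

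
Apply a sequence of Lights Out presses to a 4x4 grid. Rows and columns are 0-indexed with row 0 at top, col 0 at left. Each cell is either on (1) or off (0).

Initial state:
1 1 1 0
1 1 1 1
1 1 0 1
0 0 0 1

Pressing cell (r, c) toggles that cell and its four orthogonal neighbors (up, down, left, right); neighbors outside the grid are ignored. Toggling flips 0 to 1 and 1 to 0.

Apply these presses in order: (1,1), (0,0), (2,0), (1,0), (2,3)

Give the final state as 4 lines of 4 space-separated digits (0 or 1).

Answer: 1 1 1 0
1 1 0 0
1 1 1 0
1 0 0 0

Derivation:
After press 1 at (1,1):
1 0 1 0
0 0 0 1
1 0 0 1
0 0 0 1

After press 2 at (0,0):
0 1 1 0
1 0 0 1
1 0 0 1
0 0 0 1

After press 3 at (2,0):
0 1 1 0
0 0 0 1
0 1 0 1
1 0 0 1

After press 4 at (1,0):
1 1 1 0
1 1 0 1
1 1 0 1
1 0 0 1

After press 5 at (2,3):
1 1 1 0
1 1 0 0
1 1 1 0
1 0 0 0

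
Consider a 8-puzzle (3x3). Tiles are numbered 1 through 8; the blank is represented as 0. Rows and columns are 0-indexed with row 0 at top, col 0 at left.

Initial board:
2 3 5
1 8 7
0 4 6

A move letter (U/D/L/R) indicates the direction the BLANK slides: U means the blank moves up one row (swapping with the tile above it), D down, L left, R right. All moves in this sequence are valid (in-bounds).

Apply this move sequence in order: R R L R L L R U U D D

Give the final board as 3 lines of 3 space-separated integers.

Answer: 2 3 5
1 8 7
4 0 6

Derivation:
After move 1 (R):
2 3 5
1 8 7
4 0 6

After move 2 (R):
2 3 5
1 8 7
4 6 0

After move 3 (L):
2 3 5
1 8 7
4 0 6

After move 4 (R):
2 3 5
1 8 7
4 6 0

After move 5 (L):
2 3 5
1 8 7
4 0 6

After move 6 (L):
2 3 5
1 8 7
0 4 6

After move 7 (R):
2 3 5
1 8 7
4 0 6

After move 8 (U):
2 3 5
1 0 7
4 8 6

After move 9 (U):
2 0 5
1 3 7
4 8 6

After move 10 (D):
2 3 5
1 0 7
4 8 6

After move 11 (D):
2 3 5
1 8 7
4 0 6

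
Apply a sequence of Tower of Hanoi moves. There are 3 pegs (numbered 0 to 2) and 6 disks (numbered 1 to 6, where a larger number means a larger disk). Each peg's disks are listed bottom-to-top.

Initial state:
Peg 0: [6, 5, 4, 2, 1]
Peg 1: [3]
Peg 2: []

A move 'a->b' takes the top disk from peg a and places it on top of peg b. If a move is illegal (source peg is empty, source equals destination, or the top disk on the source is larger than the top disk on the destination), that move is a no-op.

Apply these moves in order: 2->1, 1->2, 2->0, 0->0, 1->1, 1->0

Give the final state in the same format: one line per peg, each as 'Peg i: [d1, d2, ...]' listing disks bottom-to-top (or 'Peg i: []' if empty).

After move 1 (2->1):
Peg 0: [6, 5, 4, 2, 1]
Peg 1: [3]
Peg 2: []

After move 2 (1->2):
Peg 0: [6, 5, 4, 2, 1]
Peg 1: []
Peg 2: [3]

After move 3 (2->0):
Peg 0: [6, 5, 4, 2, 1]
Peg 1: []
Peg 2: [3]

After move 4 (0->0):
Peg 0: [6, 5, 4, 2, 1]
Peg 1: []
Peg 2: [3]

After move 5 (1->1):
Peg 0: [6, 5, 4, 2, 1]
Peg 1: []
Peg 2: [3]

After move 6 (1->0):
Peg 0: [6, 5, 4, 2, 1]
Peg 1: []
Peg 2: [3]

Answer: Peg 0: [6, 5, 4, 2, 1]
Peg 1: []
Peg 2: [3]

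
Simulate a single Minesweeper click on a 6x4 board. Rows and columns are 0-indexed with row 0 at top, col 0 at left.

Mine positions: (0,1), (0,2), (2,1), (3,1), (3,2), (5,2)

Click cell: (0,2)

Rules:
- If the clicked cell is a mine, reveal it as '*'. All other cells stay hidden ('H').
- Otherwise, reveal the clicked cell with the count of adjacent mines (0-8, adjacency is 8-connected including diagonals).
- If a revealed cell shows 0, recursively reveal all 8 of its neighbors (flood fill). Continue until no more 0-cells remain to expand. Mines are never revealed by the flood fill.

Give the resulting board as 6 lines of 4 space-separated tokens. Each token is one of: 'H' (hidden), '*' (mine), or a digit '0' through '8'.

H H * H
H H H H
H H H H
H H H H
H H H H
H H H H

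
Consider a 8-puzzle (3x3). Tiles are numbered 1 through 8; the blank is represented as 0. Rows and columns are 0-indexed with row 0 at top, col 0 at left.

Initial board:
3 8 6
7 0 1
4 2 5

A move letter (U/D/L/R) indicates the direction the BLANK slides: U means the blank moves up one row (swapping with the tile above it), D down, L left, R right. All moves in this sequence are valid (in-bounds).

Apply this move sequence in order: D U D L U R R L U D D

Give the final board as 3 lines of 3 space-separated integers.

Answer: 3 8 6
2 4 1
7 0 5

Derivation:
After move 1 (D):
3 8 6
7 2 1
4 0 5

After move 2 (U):
3 8 6
7 0 1
4 2 5

After move 3 (D):
3 8 6
7 2 1
4 0 5

After move 4 (L):
3 8 6
7 2 1
0 4 5

After move 5 (U):
3 8 6
0 2 1
7 4 5

After move 6 (R):
3 8 6
2 0 1
7 4 5

After move 7 (R):
3 8 6
2 1 0
7 4 5

After move 8 (L):
3 8 6
2 0 1
7 4 5

After move 9 (U):
3 0 6
2 8 1
7 4 5

After move 10 (D):
3 8 6
2 0 1
7 4 5

After move 11 (D):
3 8 6
2 4 1
7 0 5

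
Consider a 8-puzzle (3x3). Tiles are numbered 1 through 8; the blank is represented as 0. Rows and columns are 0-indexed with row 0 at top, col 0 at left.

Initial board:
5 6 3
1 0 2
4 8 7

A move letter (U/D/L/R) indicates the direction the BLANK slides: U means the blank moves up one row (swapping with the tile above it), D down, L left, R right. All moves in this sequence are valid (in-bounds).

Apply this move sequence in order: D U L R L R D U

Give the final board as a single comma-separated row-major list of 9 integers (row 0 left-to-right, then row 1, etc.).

Answer: 5, 6, 3, 1, 0, 2, 4, 8, 7

Derivation:
After move 1 (D):
5 6 3
1 8 2
4 0 7

After move 2 (U):
5 6 3
1 0 2
4 8 7

After move 3 (L):
5 6 3
0 1 2
4 8 7

After move 4 (R):
5 6 3
1 0 2
4 8 7

After move 5 (L):
5 6 3
0 1 2
4 8 7

After move 6 (R):
5 6 3
1 0 2
4 8 7

After move 7 (D):
5 6 3
1 8 2
4 0 7

After move 8 (U):
5 6 3
1 0 2
4 8 7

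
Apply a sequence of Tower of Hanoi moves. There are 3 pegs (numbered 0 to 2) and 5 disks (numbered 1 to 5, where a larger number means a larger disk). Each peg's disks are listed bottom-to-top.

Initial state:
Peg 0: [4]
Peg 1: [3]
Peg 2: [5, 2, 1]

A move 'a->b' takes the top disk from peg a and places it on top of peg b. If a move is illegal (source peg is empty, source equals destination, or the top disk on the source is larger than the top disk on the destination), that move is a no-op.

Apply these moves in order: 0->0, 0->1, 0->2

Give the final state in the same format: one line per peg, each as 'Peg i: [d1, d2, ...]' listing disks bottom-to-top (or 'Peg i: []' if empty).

After move 1 (0->0):
Peg 0: [4]
Peg 1: [3]
Peg 2: [5, 2, 1]

After move 2 (0->1):
Peg 0: [4]
Peg 1: [3]
Peg 2: [5, 2, 1]

After move 3 (0->2):
Peg 0: [4]
Peg 1: [3]
Peg 2: [5, 2, 1]

Answer: Peg 0: [4]
Peg 1: [3]
Peg 2: [5, 2, 1]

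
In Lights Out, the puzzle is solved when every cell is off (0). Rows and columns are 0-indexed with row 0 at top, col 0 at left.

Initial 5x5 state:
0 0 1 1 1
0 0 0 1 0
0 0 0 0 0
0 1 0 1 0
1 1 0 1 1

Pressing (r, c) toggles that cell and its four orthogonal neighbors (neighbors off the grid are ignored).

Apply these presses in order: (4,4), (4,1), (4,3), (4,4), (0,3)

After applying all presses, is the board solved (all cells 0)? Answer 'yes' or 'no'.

After press 1 at (4,4):
0 0 1 1 1
0 0 0 1 0
0 0 0 0 0
0 1 0 1 1
1 1 0 0 0

After press 2 at (4,1):
0 0 1 1 1
0 0 0 1 0
0 0 0 0 0
0 0 0 1 1
0 0 1 0 0

After press 3 at (4,3):
0 0 1 1 1
0 0 0 1 0
0 0 0 0 0
0 0 0 0 1
0 0 0 1 1

After press 4 at (4,4):
0 0 1 1 1
0 0 0 1 0
0 0 0 0 0
0 0 0 0 0
0 0 0 0 0

After press 5 at (0,3):
0 0 0 0 0
0 0 0 0 0
0 0 0 0 0
0 0 0 0 0
0 0 0 0 0

Lights still on: 0

Answer: yes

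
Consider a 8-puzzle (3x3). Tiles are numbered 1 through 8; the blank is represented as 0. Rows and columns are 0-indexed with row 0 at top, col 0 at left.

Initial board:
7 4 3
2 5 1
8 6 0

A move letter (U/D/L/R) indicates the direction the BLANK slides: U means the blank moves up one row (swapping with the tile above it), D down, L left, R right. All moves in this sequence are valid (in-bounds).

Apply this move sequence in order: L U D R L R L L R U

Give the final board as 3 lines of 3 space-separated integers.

Answer: 7 4 3
2 0 1
8 5 6

Derivation:
After move 1 (L):
7 4 3
2 5 1
8 0 6

After move 2 (U):
7 4 3
2 0 1
8 5 6

After move 3 (D):
7 4 3
2 5 1
8 0 6

After move 4 (R):
7 4 3
2 5 1
8 6 0

After move 5 (L):
7 4 3
2 5 1
8 0 6

After move 6 (R):
7 4 3
2 5 1
8 6 0

After move 7 (L):
7 4 3
2 5 1
8 0 6

After move 8 (L):
7 4 3
2 5 1
0 8 6

After move 9 (R):
7 4 3
2 5 1
8 0 6

After move 10 (U):
7 4 3
2 0 1
8 5 6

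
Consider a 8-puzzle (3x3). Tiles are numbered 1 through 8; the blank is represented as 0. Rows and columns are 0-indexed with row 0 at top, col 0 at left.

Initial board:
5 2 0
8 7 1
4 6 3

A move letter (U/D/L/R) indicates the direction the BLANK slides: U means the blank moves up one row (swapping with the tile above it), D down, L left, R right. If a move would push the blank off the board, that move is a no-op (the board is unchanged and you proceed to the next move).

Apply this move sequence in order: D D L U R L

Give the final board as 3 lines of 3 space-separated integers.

Answer: 5 2 1
8 0 3
4 7 6

Derivation:
After move 1 (D):
5 2 1
8 7 0
4 6 3

After move 2 (D):
5 2 1
8 7 3
4 6 0

After move 3 (L):
5 2 1
8 7 3
4 0 6

After move 4 (U):
5 2 1
8 0 3
4 7 6

After move 5 (R):
5 2 1
8 3 0
4 7 6

After move 6 (L):
5 2 1
8 0 3
4 7 6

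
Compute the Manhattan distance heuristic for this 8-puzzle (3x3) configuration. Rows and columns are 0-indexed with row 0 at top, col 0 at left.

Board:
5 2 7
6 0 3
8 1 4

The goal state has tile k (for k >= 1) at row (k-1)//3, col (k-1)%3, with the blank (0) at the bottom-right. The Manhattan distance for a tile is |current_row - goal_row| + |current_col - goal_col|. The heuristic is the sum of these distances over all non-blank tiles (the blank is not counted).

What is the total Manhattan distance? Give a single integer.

Answer: 16

Derivation:
Tile 5: at (0,0), goal (1,1), distance |0-1|+|0-1| = 2
Tile 2: at (0,1), goal (0,1), distance |0-0|+|1-1| = 0
Tile 7: at (0,2), goal (2,0), distance |0-2|+|2-0| = 4
Tile 6: at (1,0), goal (1,2), distance |1-1|+|0-2| = 2
Tile 3: at (1,2), goal (0,2), distance |1-0|+|2-2| = 1
Tile 8: at (2,0), goal (2,1), distance |2-2|+|0-1| = 1
Tile 1: at (2,1), goal (0,0), distance |2-0|+|1-0| = 3
Tile 4: at (2,2), goal (1,0), distance |2-1|+|2-0| = 3
Sum: 2 + 0 + 4 + 2 + 1 + 1 + 3 + 3 = 16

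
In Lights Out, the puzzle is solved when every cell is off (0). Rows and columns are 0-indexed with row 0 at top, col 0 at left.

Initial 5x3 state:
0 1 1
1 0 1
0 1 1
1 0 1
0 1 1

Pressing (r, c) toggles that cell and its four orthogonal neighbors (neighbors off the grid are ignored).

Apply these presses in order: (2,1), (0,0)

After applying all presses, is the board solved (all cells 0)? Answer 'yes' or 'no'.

After press 1 at (2,1):
0 1 1
1 1 1
1 0 0
1 1 1
0 1 1

After press 2 at (0,0):
1 0 1
0 1 1
1 0 0
1 1 1
0 1 1

Lights still on: 10

Answer: no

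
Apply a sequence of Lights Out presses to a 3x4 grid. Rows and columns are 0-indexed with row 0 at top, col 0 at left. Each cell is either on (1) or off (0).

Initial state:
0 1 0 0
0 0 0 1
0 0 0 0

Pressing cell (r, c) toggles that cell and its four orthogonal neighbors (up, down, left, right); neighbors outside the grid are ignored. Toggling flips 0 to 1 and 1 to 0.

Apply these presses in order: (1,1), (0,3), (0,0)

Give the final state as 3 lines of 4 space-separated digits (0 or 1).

After press 1 at (1,1):
0 0 0 0
1 1 1 1
0 1 0 0

After press 2 at (0,3):
0 0 1 1
1 1 1 0
0 1 0 0

After press 3 at (0,0):
1 1 1 1
0 1 1 0
0 1 0 0

Answer: 1 1 1 1
0 1 1 0
0 1 0 0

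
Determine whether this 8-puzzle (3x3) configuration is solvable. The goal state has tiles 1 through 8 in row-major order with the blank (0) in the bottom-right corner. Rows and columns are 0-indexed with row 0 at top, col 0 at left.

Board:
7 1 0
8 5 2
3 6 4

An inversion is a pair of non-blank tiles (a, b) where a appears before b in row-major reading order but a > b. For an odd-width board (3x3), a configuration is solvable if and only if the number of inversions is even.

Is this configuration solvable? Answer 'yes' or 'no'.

Inversions (pairs i<j in row-major order where tile[i] > tile[j] > 0): 15
15 is odd, so the puzzle is not solvable.

Answer: no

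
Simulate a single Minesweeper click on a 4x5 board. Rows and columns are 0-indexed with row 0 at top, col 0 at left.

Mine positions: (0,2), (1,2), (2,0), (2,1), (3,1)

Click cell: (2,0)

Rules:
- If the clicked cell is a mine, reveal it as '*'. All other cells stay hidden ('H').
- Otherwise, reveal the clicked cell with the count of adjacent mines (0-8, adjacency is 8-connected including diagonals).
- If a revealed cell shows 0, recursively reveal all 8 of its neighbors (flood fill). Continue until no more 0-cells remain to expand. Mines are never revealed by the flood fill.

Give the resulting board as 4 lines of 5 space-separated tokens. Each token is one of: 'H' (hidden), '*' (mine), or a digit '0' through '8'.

H H H H H
H H H H H
* H H H H
H H H H H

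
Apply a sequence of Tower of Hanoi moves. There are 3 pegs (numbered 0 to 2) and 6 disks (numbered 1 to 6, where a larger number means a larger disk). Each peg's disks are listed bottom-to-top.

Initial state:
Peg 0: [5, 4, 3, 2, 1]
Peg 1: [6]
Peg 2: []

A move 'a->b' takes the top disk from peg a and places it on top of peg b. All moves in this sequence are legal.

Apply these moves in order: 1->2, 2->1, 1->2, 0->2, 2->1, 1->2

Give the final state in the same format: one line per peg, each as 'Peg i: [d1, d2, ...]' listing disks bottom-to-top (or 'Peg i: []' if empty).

After move 1 (1->2):
Peg 0: [5, 4, 3, 2, 1]
Peg 1: []
Peg 2: [6]

After move 2 (2->1):
Peg 0: [5, 4, 3, 2, 1]
Peg 1: [6]
Peg 2: []

After move 3 (1->2):
Peg 0: [5, 4, 3, 2, 1]
Peg 1: []
Peg 2: [6]

After move 4 (0->2):
Peg 0: [5, 4, 3, 2]
Peg 1: []
Peg 2: [6, 1]

After move 5 (2->1):
Peg 0: [5, 4, 3, 2]
Peg 1: [1]
Peg 2: [6]

After move 6 (1->2):
Peg 0: [5, 4, 3, 2]
Peg 1: []
Peg 2: [6, 1]

Answer: Peg 0: [5, 4, 3, 2]
Peg 1: []
Peg 2: [6, 1]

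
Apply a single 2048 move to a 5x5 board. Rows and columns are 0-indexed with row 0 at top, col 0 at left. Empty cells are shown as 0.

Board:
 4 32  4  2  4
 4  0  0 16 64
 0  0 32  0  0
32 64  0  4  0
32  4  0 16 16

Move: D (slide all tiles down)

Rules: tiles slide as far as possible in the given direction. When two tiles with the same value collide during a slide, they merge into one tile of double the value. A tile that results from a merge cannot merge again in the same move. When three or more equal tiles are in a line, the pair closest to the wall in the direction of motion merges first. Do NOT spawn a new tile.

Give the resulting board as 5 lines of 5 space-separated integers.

Answer:  0  0  0  0  0
 0  0  0  2  0
 0 32  0 16  4
 8 64  4  4 64
64  4 32 16 16

Derivation:
Slide down:
col 0: [4, 4, 0, 32, 32] -> [0, 0, 0, 8, 64]
col 1: [32, 0, 0, 64, 4] -> [0, 0, 32, 64, 4]
col 2: [4, 0, 32, 0, 0] -> [0, 0, 0, 4, 32]
col 3: [2, 16, 0, 4, 16] -> [0, 2, 16, 4, 16]
col 4: [4, 64, 0, 0, 16] -> [0, 0, 4, 64, 16]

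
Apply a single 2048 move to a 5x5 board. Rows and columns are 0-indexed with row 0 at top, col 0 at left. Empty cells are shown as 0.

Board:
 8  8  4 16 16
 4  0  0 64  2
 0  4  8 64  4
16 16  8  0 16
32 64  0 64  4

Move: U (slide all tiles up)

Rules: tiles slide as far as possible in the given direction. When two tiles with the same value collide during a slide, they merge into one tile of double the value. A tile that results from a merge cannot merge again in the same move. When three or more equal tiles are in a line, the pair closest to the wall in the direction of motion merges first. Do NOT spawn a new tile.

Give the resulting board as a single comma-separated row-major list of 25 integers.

Slide up:
col 0: [8, 4, 0, 16, 32] -> [8, 4, 16, 32, 0]
col 1: [8, 0, 4, 16, 64] -> [8, 4, 16, 64, 0]
col 2: [4, 0, 8, 8, 0] -> [4, 16, 0, 0, 0]
col 3: [16, 64, 64, 0, 64] -> [16, 128, 64, 0, 0]
col 4: [16, 2, 4, 16, 4] -> [16, 2, 4, 16, 4]

Answer: 8, 8, 4, 16, 16, 4, 4, 16, 128, 2, 16, 16, 0, 64, 4, 32, 64, 0, 0, 16, 0, 0, 0, 0, 4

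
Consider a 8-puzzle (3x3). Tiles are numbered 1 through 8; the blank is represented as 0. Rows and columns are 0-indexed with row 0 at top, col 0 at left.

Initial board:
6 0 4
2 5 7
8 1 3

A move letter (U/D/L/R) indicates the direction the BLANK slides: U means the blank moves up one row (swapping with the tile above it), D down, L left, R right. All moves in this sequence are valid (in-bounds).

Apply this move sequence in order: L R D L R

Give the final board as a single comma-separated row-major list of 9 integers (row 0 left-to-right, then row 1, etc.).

Answer: 6, 5, 4, 2, 0, 7, 8, 1, 3

Derivation:
After move 1 (L):
0 6 4
2 5 7
8 1 3

After move 2 (R):
6 0 4
2 5 7
8 1 3

After move 3 (D):
6 5 4
2 0 7
8 1 3

After move 4 (L):
6 5 4
0 2 7
8 1 3

After move 5 (R):
6 5 4
2 0 7
8 1 3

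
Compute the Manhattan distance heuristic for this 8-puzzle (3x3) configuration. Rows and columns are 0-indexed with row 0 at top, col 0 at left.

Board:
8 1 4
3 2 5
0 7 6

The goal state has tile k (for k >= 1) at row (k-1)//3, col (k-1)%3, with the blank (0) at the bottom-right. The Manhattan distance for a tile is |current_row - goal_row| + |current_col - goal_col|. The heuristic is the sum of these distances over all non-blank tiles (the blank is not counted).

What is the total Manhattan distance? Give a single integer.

Tile 8: (0,0)->(2,1) = 3
Tile 1: (0,1)->(0,0) = 1
Tile 4: (0,2)->(1,0) = 3
Tile 3: (1,0)->(0,2) = 3
Tile 2: (1,1)->(0,1) = 1
Tile 5: (1,2)->(1,1) = 1
Tile 7: (2,1)->(2,0) = 1
Tile 6: (2,2)->(1,2) = 1
Sum: 3 + 1 + 3 + 3 + 1 + 1 + 1 + 1 = 14

Answer: 14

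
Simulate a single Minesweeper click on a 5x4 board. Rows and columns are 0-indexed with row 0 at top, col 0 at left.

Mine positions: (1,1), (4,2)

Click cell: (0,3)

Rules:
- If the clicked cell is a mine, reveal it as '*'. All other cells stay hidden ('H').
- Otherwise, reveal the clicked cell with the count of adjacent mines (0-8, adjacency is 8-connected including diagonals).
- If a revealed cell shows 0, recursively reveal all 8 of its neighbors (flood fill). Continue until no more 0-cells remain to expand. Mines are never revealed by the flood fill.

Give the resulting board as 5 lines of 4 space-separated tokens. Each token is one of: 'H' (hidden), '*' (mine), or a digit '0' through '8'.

H H 1 0
H H 1 0
H H 1 0
H H 1 1
H H H H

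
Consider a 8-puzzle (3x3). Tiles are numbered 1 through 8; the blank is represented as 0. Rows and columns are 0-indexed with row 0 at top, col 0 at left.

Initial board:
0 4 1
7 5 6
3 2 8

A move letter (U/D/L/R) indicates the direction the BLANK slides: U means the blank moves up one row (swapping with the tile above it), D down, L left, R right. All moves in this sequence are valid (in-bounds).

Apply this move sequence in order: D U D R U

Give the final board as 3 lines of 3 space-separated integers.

After move 1 (D):
7 4 1
0 5 6
3 2 8

After move 2 (U):
0 4 1
7 5 6
3 2 8

After move 3 (D):
7 4 1
0 5 6
3 2 8

After move 4 (R):
7 4 1
5 0 6
3 2 8

After move 5 (U):
7 0 1
5 4 6
3 2 8

Answer: 7 0 1
5 4 6
3 2 8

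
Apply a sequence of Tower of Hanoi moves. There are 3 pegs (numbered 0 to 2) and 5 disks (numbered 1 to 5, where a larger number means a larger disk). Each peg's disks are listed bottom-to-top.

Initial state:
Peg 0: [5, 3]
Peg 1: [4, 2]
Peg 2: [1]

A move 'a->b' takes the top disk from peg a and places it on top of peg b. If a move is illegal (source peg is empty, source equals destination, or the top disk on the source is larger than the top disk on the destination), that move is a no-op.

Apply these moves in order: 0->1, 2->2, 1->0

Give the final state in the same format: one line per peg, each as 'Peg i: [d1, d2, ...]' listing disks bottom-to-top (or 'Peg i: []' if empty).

After move 1 (0->1):
Peg 0: [5, 3]
Peg 1: [4, 2]
Peg 2: [1]

After move 2 (2->2):
Peg 0: [5, 3]
Peg 1: [4, 2]
Peg 2: [1]

After move 3 (1->0):
Peg 0: [5, 3, 2]
Peg 1: [4]
Peg 2: [1]

Answer: Peg 0: [5, 3, 2]
Peg 1: [4]
Peg 2: [1]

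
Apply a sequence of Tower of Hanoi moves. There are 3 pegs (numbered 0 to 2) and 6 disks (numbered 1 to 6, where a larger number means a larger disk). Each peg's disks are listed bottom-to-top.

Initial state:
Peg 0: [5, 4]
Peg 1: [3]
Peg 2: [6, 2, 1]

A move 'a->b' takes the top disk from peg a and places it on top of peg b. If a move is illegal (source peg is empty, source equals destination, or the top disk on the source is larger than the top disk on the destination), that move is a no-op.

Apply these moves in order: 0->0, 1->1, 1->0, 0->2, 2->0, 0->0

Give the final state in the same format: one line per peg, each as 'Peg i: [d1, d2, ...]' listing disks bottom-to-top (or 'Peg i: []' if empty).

Answer: Peg 0: [5, 4, 3, 1]
Peg 1: []
Peg 2: [6, 2]

Derivation:
After move 1 (0->0):
Peg 0: [5, 4]
Peg 1: [3]
Peg 2: [6, 2, 1]

After move 2 (1->1):
Peg 0: [5, 4]
Peg 1: [3]
Peg 2: [6, 2, 1]

After move 3 (1->0):
Peg 0: [5, 4, 3]
Peg 1: []
Peg 2: [6, 2, 1]

After move 4 (0->2):
Peg 0: [5, 4, 3]
Peg 1: []
Peg 2: [6, 2, 1]

After move 5 (2->0):
Peg 0: [5, 4, 3, 1]
Peg 1: []
Peg 2: [6, 2]

After move 6 (0->0):
Peg 0: [5, 4, 3, 1]
Peg 1: []
Peg 2: [6, 2]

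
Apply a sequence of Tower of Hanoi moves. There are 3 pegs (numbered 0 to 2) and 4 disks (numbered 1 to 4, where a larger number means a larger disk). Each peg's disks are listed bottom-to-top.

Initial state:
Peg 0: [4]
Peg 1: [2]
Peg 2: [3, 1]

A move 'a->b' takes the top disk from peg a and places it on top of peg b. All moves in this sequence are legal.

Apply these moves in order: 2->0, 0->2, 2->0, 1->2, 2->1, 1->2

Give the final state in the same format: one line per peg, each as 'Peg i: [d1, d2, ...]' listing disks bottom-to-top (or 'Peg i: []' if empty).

Answer: Peg 0: [4, 1]
Peg 1: []
Peg 2: [3, 2]

Derivation:
After move 1 (2->0):
Peg 0: [4, 1]
Peg 1: [2]
Peg 2: [3]

After move 2 (0->2):
Peg 0: [4]
Peg 1: [2]
Peg 2: [3, 1]

After move 3 (2->0):
Peg 0: [4, 1]
Peg 1: [2]
Peg 2: [3]

After move 4 (1->2):
Peg 0: [4, 1]
Peg 1: []
Peg 2: [3, 2]

After move 5 (2->1):
Peg 0: [4, 1]
Peg 1: [2]
Peg 2: [3]

After move 6 (1->2):
Peg 0: [4, 1]
Peg 1: []
Peg 2: [3, 2]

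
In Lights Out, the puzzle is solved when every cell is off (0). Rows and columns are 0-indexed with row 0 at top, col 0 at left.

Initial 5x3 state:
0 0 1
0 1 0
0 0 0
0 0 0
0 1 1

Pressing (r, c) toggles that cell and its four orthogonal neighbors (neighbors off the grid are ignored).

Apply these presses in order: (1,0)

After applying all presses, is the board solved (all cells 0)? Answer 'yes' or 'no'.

After press 1 at (1,0):
1 0 1
1 0 0
1 0 0
0 0 0
0 1 1

Lights still on: 6

Answer: no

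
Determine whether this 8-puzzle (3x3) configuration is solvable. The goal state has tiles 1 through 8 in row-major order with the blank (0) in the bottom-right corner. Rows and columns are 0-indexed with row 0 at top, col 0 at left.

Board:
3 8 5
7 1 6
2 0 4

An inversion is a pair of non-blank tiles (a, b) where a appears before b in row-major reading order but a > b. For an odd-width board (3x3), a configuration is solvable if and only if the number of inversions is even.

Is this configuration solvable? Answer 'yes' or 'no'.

Inversions (pairs i<j in row-major order where tile[i] > tile[j] > 0): 17
17 is odd, so the puzzle is not solvable.

Answer: no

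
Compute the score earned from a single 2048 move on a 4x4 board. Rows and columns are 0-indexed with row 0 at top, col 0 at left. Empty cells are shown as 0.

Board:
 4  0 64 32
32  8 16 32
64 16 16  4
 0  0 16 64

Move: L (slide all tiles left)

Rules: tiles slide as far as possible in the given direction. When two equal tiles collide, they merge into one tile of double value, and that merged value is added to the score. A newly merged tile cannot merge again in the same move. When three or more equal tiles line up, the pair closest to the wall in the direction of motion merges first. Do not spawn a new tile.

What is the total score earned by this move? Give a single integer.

Slide left:
row 0: [4, 0, 64, 32] -> [4, 64, 32, 0]  score +0 (running 0)
row 1: [32, 8, 16, 32] -> [32, 8, 16, 32]  score +0 (running 0)
row 2: [64, 16, 16, 4] -> [64, 32, 4, 0]  score +32 (running 32)
row 3: [0, 0, 16, 64] -> [16, 64, 0, 0]  score +0 (running 32)
Board after move:
 4 64 32  0
32  8 16 32
64 32  4  0
16 64  0  0

Answer: 32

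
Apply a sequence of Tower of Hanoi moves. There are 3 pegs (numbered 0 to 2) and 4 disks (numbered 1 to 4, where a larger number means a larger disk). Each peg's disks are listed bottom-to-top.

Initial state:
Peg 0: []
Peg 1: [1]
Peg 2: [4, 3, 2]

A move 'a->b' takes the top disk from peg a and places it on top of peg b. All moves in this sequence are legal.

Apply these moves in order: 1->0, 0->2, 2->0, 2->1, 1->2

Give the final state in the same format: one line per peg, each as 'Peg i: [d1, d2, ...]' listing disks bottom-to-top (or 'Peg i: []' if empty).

After move 1 (1->0):
Peg 0: [1]
Peg 1: []
Peg 2: [4, 3, 2]

After move 2 (0->2):
Peg 0: []
Peg 1: []
Peg 2: [4, 3, 2, 1]

After move 3 (2->0):
Peg 0: [1]
Peg 1: []
Peg 2: [4, 3, 2]

After move 4 (2->1):
Peg 0: [1]
Peg 1: [2]
Peg 2: [4, 3]

After move 5 (1->2):
Peg 0: [1]
Peg 1: []
Peg 2: [4, 3, 2]

Answer: Peg 0: [1]
Peg 1: []
Peg 2: [4, 3, 2]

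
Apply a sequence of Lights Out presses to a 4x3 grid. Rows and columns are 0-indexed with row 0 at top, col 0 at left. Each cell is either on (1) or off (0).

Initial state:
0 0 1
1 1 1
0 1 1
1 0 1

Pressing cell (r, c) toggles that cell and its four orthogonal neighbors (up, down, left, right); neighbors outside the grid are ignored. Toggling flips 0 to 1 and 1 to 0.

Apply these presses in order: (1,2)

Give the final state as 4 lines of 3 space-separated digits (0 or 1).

Answer: 0 0 0
1 0 0
0 1 0
1 0 1

Derivation:
After press 1 at (1,2):
0 0 0
1 0 0
0 1 0
1 0 1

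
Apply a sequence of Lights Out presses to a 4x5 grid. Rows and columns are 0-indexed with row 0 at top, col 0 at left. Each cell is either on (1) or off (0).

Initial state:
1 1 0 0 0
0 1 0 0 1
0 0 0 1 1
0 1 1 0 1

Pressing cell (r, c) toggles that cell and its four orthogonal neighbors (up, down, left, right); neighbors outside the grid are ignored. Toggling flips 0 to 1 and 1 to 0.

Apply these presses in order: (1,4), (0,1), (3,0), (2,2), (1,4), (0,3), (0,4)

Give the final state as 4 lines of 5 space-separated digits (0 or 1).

Answer: 0 0 0 0 0
0 0 1 1 0
1 1 1 0 1
1 0 0 0 1

Derivation:
After press 1 at (1,4):
1 1 0 0 1
0 1 0 1 0
0 0 0 1 0
0 1 1 0 1

After press 2 at (0,1):
0 0 1 0 1
0 0 0 1 0
0 0 0 1 0
0 1 1 0 1

After press 3 at (3,0):
0 0 1 0 1
0 0 0 1 0
1 0 0 1 0
1 0 1 0 1

After press 4 at (2,2):
0 0 1 0 1
0 0 1 1 0
1 1 1 0 0
1 0 0 0 1

After press 5 at (1,4):
0 0 1 0 0
0 0 1 0 1
1 1 1 0 1
1 0 0 0 1

After press 6 at (0,3):
0 0 0 1 1
0 0 1 1 1
1 1 1 0 1
1 0 0 0 1

After press 7 at (0,4):
0 0 0 0 0
0 0 1 1 0
1 1 1 0 1
1 0 0 0 1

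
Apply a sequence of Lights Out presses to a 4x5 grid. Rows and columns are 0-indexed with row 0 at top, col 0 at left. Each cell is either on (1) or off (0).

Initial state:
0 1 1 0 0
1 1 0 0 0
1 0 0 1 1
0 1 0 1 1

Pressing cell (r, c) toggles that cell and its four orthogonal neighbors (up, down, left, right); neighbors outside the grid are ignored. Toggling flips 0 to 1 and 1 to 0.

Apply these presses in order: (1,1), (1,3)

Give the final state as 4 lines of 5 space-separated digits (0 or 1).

After press 1 at (1,1):
0 0 1 0 0
0 0 1 0 0
1 1 0 1 1
0 1 0 1 1

After press 2 at (1,3):
0 0 1 1 0
0 0 0 1 1
1 1 0 0 1
0 1 0 1 1

Answer: 0 0 1 1 0
0 0 0 1 1
1 1 0 0 1
0 1 0 1 1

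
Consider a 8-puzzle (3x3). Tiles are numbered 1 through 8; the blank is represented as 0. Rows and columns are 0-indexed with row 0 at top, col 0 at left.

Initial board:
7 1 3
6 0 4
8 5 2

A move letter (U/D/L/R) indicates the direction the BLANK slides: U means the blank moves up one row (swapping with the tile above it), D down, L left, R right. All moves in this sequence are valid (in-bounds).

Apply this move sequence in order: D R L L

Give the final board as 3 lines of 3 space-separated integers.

After move 1 (D):
7 1 3
6 5 4
8 0 2

After move 2 (R):
7 1 3
6 5 4
8 2 0

After move 3 (L):
7 1 3
6 5 4
8 0 2

After move 4 (L):
7 1 3
6 5 4
0 8 2

Answer: 7 1 3
6 5 4
0 8 2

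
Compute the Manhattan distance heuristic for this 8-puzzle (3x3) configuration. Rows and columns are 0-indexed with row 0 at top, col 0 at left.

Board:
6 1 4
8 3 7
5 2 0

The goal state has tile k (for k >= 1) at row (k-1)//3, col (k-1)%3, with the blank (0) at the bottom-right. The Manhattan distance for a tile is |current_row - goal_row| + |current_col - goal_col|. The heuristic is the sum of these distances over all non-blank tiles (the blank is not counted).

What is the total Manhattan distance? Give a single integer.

Tile 6: at (0,0), goal (1,2), distance |0-1|+|0-2| = 3
Tile 1: at (0,1), goal (0,0), distance |0-0|+|1-0| = 1
Tile 4: at (0,2), goal (1,0), distance |0-1|+|2-0| = 3
Tile 8: at (1,0), goal (2,1), distance |1-2|+|0-1| = 2
Tile 3: at (1,1), goal (0,2), distance |1-0|+|1-2| = 2
Tile 7: at (1,2), goal (2,0), distance |1-2|+|2-0| = 3
Tile 5: at (2,0), goal (1,1), distance |2-1|+|0-1| = 2
Tile 2: at (2,1), goal (0,1), distance |2-0|+|1-1| = 2
Sum: 3 + 1 + 3 + 2 + 2 + 3 + 2 + 2 = 18

Answer: 18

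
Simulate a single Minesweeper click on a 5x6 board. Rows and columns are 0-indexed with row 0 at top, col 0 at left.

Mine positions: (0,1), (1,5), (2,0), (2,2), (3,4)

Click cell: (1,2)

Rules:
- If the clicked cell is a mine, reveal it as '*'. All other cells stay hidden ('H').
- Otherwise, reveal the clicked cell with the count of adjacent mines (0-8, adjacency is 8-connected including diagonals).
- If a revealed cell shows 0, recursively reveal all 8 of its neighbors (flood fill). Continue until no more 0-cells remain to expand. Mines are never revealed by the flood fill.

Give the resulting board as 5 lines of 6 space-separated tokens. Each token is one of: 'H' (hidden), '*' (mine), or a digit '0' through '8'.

H H H H H H
H H 2 H H H
H H H H H H
H H H H H H
H H H H H H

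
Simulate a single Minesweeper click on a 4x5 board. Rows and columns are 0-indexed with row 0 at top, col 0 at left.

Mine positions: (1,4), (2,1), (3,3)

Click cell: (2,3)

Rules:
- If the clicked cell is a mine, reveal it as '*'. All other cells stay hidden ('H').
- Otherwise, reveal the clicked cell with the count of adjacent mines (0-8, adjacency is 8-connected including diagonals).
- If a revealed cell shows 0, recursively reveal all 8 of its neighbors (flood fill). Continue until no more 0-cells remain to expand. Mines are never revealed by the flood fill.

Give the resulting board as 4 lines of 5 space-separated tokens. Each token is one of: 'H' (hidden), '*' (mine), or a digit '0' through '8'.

H H H H H
H H H H H
H H H 2 H
H H H H H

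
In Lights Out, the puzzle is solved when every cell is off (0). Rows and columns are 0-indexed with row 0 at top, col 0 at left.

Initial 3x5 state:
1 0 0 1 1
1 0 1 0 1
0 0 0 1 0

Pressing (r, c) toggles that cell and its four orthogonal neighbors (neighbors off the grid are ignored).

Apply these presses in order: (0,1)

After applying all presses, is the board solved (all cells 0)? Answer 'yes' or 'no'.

After press 1 at (0,1):
0 1 1 1 1
1 1 1 0 1
0 0 0 1 0

Lights still on: 9

Answer: no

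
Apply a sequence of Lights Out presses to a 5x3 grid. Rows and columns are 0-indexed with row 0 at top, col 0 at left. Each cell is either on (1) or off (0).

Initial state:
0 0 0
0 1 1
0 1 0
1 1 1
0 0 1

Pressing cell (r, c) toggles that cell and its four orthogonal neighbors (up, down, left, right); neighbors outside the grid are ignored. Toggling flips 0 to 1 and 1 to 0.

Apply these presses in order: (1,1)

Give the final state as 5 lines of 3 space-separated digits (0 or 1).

Answer: 0 1 0
1 0 0
0 0 0
1 1 1
0 0 1

Derivation:
After press 1 at (1,1):
0 1 0
1 0 0
0 0 0
1 1 1
0 0 1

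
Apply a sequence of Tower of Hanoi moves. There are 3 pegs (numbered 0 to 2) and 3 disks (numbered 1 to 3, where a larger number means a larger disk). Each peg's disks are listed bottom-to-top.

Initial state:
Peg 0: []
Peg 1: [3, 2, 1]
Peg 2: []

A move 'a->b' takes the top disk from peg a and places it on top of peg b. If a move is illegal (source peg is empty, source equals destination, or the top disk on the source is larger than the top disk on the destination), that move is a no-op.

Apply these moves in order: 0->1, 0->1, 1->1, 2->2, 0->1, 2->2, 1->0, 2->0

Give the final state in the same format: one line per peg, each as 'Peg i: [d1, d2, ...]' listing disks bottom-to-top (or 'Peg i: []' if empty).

Answer: Peg 0: [1]
Peg 1: [3, 2]
Peg 2: []

Derivation:
After move 1 (0->1):
Peg 0: []
Peg 1: [3, 2, 1]
Peg 2: []

After move 2 (0->1):
Peg 0: []
Peg 1: [3, 2, 1]
Peg 2: []

After move 3 (1->1):
Peg 0: []
Peg 1: [3, 2, 1]
Peg 2: []

After move 4 (2->2):
Peg 0: []
Peg 1: [3, 2, 1]
Peg 2: []

After move 5 (0->1):
Peg 0: []
Peg 1: [3, 2, 1]
Peg 2: []

After move 6 (2->2):
Peg 0: []
Peg 1: [3, 2, 1]
Peg 2: []

After move 7 (1->0):
Peg 0: [1]
Peg 1: [3, 2]
Peg 2: []

After move 8 (2->0):
Peg 0: [1]
Peg 1: [3, 2]
Peg 2: []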